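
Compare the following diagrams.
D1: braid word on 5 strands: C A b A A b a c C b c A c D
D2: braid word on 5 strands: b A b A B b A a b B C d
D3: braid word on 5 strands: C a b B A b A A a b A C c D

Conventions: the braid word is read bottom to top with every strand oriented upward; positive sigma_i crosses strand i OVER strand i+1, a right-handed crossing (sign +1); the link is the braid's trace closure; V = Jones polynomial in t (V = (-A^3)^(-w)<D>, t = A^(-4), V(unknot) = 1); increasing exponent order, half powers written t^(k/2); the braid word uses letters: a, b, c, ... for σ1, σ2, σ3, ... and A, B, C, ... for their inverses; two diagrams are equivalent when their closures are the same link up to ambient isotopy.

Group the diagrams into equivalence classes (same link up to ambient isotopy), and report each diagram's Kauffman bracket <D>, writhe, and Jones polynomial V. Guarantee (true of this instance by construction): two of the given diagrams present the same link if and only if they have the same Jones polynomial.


equivalence classes: {D1, D2, D3}
D1 (bracket A^-8 - A^-4 + 1 - A^4 + A^8; 14 crossings at w = 0): V = t^-2 - t^-1 + 1 - t + t^2
V(D2) = t^-2 - t^-1 + 1 - t + t^2  [12 crossings, <D> = A^-8 - A^-4 + 1 - A^4 + A^8, w = 0]
V(D3) = t^-2 - t^-1 + 1 - t + t^2  (w -2, c 14, <D> = A^-14 - A^-10 + A^-6 - A^-2 + A^2)
observation: all 3 diagrams share one V(t), hence one class


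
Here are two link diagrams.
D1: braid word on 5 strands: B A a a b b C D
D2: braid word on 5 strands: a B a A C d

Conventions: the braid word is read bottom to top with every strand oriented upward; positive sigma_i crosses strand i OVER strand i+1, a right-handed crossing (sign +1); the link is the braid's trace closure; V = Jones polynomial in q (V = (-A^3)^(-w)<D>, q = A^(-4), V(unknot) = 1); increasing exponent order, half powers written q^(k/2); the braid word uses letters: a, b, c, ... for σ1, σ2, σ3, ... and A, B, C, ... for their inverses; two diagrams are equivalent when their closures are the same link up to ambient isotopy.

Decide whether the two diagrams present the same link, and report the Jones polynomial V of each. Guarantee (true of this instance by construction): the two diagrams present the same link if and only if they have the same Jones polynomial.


equivalent: yes
V(D1) = 1  (w 0, c 8, <D> = 1)
D2 (bracket 1; 6 crossings at w = 0): V = 1
why: one V(q) for all 2 diagrams — one class (guaranteed)


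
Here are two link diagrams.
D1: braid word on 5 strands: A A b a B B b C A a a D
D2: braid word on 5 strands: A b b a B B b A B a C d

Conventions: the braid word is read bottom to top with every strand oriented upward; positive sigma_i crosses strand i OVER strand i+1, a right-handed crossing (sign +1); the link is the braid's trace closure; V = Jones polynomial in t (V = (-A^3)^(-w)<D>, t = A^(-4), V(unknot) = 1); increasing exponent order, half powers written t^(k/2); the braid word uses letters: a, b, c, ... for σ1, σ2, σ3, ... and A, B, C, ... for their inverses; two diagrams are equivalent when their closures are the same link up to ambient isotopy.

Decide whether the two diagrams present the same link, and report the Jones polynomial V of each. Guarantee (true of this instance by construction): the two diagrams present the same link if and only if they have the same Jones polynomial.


equivalent: yes
V(D1) = 1  (w -2, c 12, <D> = A^-6)
V(D2) = 1  [12 crossings, <D> = 1, w = 0]
key observation: from 12 to 12 crossings by R-moves: one link, two diagrams


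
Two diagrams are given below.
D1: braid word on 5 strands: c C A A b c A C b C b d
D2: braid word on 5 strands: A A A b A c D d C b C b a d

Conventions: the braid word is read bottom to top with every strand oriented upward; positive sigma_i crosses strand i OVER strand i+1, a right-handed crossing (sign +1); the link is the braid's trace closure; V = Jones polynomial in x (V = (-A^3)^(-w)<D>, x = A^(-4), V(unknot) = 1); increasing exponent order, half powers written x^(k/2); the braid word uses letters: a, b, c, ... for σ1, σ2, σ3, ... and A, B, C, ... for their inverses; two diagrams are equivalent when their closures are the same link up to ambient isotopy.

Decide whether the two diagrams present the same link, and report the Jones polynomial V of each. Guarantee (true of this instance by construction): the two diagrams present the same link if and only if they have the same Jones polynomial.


same link: yes
V(D1) = -x^-3 + 2x^-2 - 2x^-1 + 3 - 2x + 2x^2 - x^3  [12 crossings, <D> = -A^-12 + 2A^-8 - 2A^-4 + 3 - 2A^4 + 2A^8 - A^12, w = 0]
V(D2) = -x^-3 + 2x^-2 - 2x^-1 + 3 - 2x + 2x^2 - x^3  [14 crossings, <D> = -A^-12 + 2A^-8 - 2A^-4 + 3 - 2A^4 + 2A^8 - A^12, w = 0]
insight: all 2 diagrams share one V(x), hence one class


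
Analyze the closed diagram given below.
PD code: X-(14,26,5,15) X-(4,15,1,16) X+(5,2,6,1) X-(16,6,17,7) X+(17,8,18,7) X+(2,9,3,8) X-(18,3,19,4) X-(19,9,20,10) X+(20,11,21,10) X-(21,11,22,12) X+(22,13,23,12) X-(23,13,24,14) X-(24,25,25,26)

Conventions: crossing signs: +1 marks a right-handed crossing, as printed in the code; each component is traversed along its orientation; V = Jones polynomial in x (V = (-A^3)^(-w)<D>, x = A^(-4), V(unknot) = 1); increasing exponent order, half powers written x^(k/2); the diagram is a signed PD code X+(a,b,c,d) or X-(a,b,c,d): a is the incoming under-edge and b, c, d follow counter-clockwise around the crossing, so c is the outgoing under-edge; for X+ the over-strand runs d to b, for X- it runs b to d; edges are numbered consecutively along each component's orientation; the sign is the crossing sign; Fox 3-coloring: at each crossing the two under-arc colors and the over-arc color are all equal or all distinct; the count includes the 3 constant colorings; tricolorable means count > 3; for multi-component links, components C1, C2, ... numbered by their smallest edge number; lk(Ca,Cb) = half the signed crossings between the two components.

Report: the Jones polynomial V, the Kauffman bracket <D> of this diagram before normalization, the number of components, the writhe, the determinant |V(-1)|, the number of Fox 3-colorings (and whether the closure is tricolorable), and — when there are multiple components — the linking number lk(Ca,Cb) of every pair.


V = x^-4 + x^-2 + 2
<D> = -2A^-9 - A^-1 - A^7 (w = -3)
3 components over 13 crossings, w = -3
lk(C1,C2): +1
lk(C1,C3) = -1
linking number lk(C2,C3) = -1
3 Fox colorings among 3^13, |V(-1)| = 4: not tricolorable
why: det 4 = |V(-1)|; not divisible by 3, so not tricolorable


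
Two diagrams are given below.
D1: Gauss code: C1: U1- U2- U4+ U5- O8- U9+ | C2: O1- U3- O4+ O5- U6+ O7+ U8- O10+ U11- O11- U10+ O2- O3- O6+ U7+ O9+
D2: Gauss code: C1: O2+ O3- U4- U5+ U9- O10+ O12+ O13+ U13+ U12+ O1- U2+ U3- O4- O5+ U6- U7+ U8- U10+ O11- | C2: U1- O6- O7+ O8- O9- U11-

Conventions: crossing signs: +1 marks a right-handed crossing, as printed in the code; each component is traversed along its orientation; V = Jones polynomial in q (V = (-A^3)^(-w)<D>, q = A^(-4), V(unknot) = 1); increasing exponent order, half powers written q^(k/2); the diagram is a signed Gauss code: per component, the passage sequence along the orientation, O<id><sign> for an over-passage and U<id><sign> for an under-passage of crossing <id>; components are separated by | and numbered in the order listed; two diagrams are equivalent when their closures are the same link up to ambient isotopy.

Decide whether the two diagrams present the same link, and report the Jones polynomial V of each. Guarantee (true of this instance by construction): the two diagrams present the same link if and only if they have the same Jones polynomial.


same link: no
V(D1) = -q^(-5/2) - q^(-1/2)  [11 crossings, <D> = A^-1 + A^7, w = -1]
V(D2) = -q^(-9/2) - q^(-5/2) + q^(-3/2) - q^(-1/2)  [13 crossings, <D> = A^-1 - A^3 + A^7 + A^15, w = -1]
insight: V(q) takes 2 values over 2 diagrams, fixing the grouping


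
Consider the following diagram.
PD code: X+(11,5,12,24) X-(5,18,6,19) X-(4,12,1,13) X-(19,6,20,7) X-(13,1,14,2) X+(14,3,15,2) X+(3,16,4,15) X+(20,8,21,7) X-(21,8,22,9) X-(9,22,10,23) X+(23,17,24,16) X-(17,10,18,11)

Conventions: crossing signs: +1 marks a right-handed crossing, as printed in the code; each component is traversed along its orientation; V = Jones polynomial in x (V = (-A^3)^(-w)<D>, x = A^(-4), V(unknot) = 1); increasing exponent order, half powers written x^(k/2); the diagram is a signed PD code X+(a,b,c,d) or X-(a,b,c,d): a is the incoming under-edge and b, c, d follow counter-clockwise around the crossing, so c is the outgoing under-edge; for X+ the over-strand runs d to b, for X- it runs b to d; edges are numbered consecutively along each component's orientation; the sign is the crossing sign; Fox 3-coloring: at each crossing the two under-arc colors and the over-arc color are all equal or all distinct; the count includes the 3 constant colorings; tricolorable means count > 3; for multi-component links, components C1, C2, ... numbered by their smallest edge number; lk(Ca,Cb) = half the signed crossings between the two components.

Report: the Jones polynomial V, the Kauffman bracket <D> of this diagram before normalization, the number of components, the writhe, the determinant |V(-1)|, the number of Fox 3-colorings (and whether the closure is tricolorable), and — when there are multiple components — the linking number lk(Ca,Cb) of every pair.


V = -x^(-11/2) + x^(-9/2) - x^(-1/2) - x^(3/2)
<D> = -A^-12 - A^-4 + A^12 - A^16 (w = -2)
2 components over 12 crossings, w = -2
lk(C1,C2): 0
9 Fox colorings among 3^12, |V(-1)| = 0: tricolorable
why: summing lk over 1 pair gives 0


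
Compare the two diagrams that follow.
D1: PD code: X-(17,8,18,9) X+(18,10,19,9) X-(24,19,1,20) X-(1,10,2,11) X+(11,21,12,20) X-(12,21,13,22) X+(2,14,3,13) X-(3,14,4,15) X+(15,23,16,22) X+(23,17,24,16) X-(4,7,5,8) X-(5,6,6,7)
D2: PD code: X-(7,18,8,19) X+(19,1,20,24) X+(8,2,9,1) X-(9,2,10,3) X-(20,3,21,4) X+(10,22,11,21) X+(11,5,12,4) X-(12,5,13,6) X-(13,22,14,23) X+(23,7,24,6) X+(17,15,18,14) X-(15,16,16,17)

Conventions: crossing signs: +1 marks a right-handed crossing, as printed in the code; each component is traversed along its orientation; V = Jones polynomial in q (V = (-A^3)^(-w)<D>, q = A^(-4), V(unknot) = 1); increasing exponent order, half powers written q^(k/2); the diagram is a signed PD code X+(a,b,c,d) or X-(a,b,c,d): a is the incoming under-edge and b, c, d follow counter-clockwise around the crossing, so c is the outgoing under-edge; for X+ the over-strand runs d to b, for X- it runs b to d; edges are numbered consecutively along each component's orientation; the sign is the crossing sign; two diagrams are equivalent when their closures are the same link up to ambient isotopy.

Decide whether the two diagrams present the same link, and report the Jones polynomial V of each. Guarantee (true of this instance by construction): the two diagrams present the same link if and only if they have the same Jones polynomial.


equivalent: yes
V(D1) = 1  (w -2, c 12, <D> = A^-6)
V(D2) = 1  [12 crossings, <D> = 1, w = 0]
key observation: Reidemeister moves carry D1 (12 crossings) to D2 (12)


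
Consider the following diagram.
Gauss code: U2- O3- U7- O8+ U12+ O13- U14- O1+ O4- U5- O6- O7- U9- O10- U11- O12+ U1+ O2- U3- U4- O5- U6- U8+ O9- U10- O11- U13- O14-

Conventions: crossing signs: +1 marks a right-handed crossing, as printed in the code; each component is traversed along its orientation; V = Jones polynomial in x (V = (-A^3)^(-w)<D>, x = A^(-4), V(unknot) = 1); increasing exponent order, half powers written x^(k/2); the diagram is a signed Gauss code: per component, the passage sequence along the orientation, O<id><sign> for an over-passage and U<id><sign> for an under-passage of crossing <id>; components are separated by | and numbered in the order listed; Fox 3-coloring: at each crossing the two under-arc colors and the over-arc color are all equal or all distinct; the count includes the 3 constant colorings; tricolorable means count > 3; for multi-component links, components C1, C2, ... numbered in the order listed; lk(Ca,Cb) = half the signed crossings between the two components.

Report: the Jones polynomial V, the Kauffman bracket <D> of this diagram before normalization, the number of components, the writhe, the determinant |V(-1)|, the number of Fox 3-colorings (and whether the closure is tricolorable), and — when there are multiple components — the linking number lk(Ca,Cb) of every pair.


V(x) = -x^-14 + 4x^-13 - 9x^-12 + 16x^-11 - 23x^-10 + 28x^-9 - 31x^-8 + 28x^-7 - 23x^-6 + 17x^-5 - 9x^-4 + 5x^-3 - x^-2
bracket: -A^-16 + 5A^-12 - 9A^-8 + 17A^-4 - 23 + 28A^4 - 31A^8 + 28A^12 - 23A^16 + 16A^20 - 9A^24 + 4A^28 - A^32, w = -8
1 component, writhe -8, over 14 crossings
det 195, colorings 9 of 3^14 — tricolorable
observation: det 195 = |V(-1)|; divisible by 3, so tricolorable


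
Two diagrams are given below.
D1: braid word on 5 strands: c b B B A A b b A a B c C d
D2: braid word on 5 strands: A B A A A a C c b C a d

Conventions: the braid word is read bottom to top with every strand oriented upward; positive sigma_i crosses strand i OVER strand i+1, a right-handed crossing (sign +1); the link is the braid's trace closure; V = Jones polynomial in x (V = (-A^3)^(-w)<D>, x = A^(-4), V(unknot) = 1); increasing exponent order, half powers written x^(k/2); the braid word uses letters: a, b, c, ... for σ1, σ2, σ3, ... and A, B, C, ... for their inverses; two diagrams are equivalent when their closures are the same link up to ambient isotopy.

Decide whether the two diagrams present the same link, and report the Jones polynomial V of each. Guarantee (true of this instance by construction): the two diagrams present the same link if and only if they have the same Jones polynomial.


same link: yes
V(D1) = x^-3 + x^-2 + x^-1 + 1  [14 crossings, <D> = 1 + A^4 + A^8 + A^12, w = 0]
V(D2) = x^-3 + x^-2 + x^-1 + 1  (w -2, c 12, <D> = A^-6 + A^-2 + A^2 + A^6)
note: Markov moves rewrite D1 (14 crossings) into D2 (12)


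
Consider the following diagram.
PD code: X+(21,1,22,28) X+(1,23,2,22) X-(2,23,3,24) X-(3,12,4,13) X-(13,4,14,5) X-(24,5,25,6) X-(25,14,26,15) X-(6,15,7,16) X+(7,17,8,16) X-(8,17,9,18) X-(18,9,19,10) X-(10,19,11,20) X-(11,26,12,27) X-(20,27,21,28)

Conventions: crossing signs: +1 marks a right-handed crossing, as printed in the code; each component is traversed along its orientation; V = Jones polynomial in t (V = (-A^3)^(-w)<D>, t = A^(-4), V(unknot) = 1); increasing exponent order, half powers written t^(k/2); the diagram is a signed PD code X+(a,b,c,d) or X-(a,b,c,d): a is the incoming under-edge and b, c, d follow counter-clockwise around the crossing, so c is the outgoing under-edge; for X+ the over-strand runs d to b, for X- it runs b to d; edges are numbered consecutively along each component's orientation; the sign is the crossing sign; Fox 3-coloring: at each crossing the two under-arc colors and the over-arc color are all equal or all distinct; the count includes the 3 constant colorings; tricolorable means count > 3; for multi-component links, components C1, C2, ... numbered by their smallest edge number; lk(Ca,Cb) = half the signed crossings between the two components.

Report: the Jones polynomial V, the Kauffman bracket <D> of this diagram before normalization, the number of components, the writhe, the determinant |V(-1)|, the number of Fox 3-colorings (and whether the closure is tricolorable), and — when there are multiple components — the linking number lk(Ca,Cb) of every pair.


V(t) = -t^-10 + t^-9 - t^-8 + t^-7 - t^-6 + t^-5 + t^-3
bracket: A^-12 + A^-4 - 1 + A^4 - A^8 + A^12 - A^16, w = -8
1 component, writhe -8, over 14 crossings
det 7, colorings 3 of 3^14 — not tricolorable
observation: V spans 7 powers of t: at least 7 crossings in any diagram


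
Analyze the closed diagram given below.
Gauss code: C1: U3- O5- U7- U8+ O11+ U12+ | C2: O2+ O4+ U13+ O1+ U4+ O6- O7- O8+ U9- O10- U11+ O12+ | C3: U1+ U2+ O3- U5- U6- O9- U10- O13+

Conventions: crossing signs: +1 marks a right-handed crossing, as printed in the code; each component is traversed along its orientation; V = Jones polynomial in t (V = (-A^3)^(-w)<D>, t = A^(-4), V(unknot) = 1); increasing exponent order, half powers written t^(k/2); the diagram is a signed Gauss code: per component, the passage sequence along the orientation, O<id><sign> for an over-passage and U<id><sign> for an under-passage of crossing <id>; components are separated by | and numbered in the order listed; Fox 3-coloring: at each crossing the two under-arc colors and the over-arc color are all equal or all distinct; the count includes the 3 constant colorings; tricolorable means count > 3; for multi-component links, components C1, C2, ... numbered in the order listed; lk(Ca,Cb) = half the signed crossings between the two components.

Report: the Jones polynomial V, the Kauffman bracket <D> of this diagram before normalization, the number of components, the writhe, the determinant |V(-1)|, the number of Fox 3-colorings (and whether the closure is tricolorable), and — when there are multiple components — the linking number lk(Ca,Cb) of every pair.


V(t) = t^-4 - 3t^-3 + 5t^-2 - 5t^-1 + 8 - 5t + 5t^2 - 3t^3 + t^4
bracket: -A^-13 + 3A^-9 - 5A^-5 + 5A^-1 - 8A^3 + 5A^7 - 5A^11 + 3A^15 - A^19, w = +1
3 components, writhe +1, over 13 crossings
lk(C1,C2) = +1
linking number lk(C1,C3) = -1
lk(C2,C3): 0
det 36, colorings 27 of 3^13 — tricolorable
observation: det 36 = |V(-1)|; divisible by 3, so tricolorable


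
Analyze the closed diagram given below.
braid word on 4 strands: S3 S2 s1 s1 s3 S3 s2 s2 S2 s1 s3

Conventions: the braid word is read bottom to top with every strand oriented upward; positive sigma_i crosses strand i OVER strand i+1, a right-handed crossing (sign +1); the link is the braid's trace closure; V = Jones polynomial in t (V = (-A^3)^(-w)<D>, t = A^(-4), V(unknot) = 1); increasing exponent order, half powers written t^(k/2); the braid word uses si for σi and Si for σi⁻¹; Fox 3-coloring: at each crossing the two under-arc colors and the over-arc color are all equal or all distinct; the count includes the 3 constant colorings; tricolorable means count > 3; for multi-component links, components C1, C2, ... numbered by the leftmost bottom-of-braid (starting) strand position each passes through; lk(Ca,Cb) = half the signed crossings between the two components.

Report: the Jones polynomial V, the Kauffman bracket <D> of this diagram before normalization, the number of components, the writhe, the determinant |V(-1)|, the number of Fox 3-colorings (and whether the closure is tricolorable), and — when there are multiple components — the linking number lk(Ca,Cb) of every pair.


V = 1 + t + t^2 + t^3
<D> = -A^-3 - A - A^5 - A^9 (w = +3)
3 components over 11 crossings, w = +3
lk(C1,C2): 0
lk(C1,C3) = +1
linking number lk(C2,C3) = 0
9 Fox colorings among 3^11, |V(-1)| = 0: tricolorable
why: the 3 component pairs carry total linking +1


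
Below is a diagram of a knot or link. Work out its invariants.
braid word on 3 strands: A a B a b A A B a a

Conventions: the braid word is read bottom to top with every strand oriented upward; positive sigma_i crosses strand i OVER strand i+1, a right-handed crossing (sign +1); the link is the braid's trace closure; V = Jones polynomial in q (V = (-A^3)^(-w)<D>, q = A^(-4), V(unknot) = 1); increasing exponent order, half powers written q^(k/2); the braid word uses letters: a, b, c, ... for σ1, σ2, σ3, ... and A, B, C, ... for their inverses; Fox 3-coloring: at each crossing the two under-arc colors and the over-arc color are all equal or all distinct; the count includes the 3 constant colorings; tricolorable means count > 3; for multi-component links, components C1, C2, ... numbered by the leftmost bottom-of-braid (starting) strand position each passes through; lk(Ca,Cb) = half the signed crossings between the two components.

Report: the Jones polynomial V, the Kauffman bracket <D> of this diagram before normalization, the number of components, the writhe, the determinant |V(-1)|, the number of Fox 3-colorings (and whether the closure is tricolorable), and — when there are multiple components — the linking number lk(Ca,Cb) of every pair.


V = -q^-3 + q^-2 - q^-1 + 3 - q + q^2 - q^3
<D> = -A^-12 + A^-8 - A^-4 + 3 - A^4 + A^8 - A^12 (w = 0)
1 component over 10 crossings, w = 0
27 Fox colorings among 3^10, |V(-1)| = 9: tricolorable
why: det 9 = |V(-1)|; divisible by 3, so tricolorable


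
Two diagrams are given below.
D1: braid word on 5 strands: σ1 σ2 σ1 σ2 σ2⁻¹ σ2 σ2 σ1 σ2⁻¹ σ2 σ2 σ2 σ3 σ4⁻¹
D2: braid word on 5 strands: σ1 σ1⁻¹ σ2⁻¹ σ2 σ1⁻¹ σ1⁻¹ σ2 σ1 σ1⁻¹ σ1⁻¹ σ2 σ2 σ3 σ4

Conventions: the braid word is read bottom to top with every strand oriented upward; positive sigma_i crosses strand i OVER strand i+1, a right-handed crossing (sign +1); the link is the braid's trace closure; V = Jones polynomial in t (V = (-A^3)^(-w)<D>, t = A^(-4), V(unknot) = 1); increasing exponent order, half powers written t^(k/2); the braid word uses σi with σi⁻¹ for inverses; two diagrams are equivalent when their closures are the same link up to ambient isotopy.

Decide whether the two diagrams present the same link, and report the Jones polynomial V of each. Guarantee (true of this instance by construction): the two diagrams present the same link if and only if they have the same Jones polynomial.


equivalent: no
V(D1) = t^3 + t^5 - t^8  (w +8, c 14, <D> = -A^-8 + A^4 + A^12)
V(D2) = -t^-3 + 2t^-2 - 2t^-1 + 3 - 2t + 2t^2 - t^3  (w +2, c 14, <D> = -A^-6 + 2A^-2 - 2A^2 + 3A^6 - 2A^10 + 2A^14 - A^18)
why: V(t) takes 2 values over 2 diagrams, fixing the grouping


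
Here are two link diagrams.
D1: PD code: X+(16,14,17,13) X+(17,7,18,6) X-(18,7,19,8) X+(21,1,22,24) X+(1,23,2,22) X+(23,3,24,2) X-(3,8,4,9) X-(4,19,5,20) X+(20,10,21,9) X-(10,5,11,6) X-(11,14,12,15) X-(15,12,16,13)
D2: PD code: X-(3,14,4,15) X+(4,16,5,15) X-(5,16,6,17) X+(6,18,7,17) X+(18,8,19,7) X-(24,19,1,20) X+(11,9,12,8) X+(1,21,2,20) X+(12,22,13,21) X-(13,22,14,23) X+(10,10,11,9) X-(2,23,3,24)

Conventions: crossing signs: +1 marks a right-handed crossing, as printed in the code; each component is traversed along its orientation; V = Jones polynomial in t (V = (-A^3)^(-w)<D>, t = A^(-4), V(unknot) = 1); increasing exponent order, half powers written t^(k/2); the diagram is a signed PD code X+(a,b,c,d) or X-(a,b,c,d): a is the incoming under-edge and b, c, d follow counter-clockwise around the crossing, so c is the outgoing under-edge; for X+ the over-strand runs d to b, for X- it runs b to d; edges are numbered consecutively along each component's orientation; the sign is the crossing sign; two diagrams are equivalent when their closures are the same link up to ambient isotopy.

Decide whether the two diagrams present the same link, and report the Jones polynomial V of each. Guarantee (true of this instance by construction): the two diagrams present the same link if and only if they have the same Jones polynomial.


equivalent: no
V(D1) = t + t^3 - t^4  (w 0, c 12, <D> = -A^-16 + A^-12 + A^-4)
D2 (bracket A^6; 12 crossings at w = +2): V = 1
why: 2 values of V(t) split the 2 diagrams


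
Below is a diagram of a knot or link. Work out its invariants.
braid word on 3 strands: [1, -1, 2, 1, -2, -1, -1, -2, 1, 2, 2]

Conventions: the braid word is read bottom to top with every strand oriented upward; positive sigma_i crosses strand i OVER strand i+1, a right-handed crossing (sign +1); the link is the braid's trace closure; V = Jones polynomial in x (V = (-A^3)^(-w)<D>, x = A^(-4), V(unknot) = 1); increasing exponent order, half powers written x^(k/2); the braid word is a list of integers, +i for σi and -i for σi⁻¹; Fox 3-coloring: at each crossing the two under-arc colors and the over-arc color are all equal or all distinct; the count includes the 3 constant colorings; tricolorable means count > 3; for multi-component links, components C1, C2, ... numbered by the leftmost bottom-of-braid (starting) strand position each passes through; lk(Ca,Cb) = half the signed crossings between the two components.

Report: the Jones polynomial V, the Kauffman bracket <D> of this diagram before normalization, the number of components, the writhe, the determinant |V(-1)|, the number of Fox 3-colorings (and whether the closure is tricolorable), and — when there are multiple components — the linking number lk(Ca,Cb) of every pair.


Jones polynomial: V(x) = -x^(-3/2) + x^(-1/2) - 2x^(1/2) + x^(3/2) - 2x^(5/2) + x^(7/2)
<D> = -A^-11 + 2A^-7 - A^-3 + 2A - A^5 + A^9; writhe +1
components 2, writhe +1 (11 crossings)
linking number lk(C1,C2) = 0
3-colorings: 3 of 3^11, det 8 — not tricolorable
note: w = +1 shifts under R1 moves; the (-A^3)^(-1) factor cancels that in V


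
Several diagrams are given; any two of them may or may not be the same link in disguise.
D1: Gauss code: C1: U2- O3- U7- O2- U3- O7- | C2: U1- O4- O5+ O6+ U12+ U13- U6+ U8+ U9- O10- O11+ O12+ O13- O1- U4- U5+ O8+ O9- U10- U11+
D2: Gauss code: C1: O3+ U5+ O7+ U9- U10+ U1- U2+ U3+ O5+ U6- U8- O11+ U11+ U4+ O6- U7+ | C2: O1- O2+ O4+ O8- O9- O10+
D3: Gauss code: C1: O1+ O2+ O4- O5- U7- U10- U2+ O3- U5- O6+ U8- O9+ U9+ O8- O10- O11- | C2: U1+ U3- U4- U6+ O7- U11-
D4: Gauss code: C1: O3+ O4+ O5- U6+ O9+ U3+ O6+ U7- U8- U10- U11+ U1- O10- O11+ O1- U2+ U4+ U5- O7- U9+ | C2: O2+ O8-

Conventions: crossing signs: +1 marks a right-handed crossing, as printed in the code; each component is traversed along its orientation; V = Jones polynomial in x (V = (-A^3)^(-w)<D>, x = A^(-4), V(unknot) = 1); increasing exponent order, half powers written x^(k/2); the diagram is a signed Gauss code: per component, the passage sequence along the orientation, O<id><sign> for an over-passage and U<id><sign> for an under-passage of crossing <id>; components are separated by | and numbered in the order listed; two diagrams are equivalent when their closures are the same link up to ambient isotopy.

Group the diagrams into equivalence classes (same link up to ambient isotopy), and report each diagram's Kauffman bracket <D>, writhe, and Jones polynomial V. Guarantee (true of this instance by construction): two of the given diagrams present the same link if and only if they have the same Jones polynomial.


equivalence classes: {D1} | {D2, D4} | {D3}
D1 (bracket A^-7 + A^-3 + A - A^9; 13 crossings at w = -3): V = x^(-9/2) - x^(-5/2) - x^(-3/2) - x^(-1/2)
V(D2) = -x^(1/2) - x^(3/2) - x^(5/2) + x^(9/2)  (w +3, c 11, <D> = -A^-9 + A^-1 + A^3 + A^7)
V(D3) = -x^(-5/2) - x^(-1/2)  [11 crossings, <D> = A^-7 + A, w = -3]
V(D4) = -x^(1/2) - x^(3/2) - x^(5/2) + x^(9/2)  (w +1, c 11, <D> = -A^-15 + A^-7 + A^-3 + A)
key observation: V(x) takes 3 values over 4 diagrams, fixing the grouping


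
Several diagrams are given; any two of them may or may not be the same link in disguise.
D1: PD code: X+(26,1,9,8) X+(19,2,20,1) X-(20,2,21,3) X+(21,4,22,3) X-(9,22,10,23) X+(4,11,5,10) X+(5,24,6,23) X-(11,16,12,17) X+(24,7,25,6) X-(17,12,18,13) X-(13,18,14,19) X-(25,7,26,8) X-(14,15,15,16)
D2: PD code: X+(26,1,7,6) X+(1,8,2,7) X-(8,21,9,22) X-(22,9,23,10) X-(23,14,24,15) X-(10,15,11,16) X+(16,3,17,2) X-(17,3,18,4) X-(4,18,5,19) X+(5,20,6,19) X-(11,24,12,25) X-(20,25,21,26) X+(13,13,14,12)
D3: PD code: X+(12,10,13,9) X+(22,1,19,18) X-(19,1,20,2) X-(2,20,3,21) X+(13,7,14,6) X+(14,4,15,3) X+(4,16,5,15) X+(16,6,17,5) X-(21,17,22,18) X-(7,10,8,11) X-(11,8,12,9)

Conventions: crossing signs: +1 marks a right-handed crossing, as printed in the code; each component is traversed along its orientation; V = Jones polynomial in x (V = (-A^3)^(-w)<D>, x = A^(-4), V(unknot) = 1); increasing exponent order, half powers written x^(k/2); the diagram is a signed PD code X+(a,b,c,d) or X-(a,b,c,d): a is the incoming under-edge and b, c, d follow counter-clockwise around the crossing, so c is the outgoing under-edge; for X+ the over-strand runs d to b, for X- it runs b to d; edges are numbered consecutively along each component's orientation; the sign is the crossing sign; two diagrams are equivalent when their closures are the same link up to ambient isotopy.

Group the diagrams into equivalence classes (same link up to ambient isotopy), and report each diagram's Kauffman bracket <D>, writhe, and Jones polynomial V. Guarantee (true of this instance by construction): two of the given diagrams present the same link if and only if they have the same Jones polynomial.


equivalence classes: {D1} | {D2} | {D3}
D1 (bracket A^-17 + 2A^-9 - 2A^-5 + 2A^-1 - 2A^3 + 2A^7 - A^11; 13 crossings at w = -1): V = x^(-7/2) - 2x^(-5/2) + 2x^(-3/2) - 2x^(-1/2) + 2x^(1/2) - 2x^(3/2) - x^(7/2)
D2 (bracket A^-11 + 2A^-3 - A + 2A^5 - 2A^9 + A^13 - A^17; 13 crossings at w = -3): V = x^(-13/2) - x^(-11/2) + 2x^(-9/2) - 2x^(-7/2) + x^(-5/2) - 2x^(-3/2) - x^(1/2)
D3 (bracket -A^-11 + A^-7 - A^-3 + 2A + A^9; 11 crossings at w = +1): V = -x^(-3/2) - 2x^(1/2) + x^(3/2) - x^(5/2) + x^(7/2)
key observation: 3 values of V(x) split the 3 diagrams


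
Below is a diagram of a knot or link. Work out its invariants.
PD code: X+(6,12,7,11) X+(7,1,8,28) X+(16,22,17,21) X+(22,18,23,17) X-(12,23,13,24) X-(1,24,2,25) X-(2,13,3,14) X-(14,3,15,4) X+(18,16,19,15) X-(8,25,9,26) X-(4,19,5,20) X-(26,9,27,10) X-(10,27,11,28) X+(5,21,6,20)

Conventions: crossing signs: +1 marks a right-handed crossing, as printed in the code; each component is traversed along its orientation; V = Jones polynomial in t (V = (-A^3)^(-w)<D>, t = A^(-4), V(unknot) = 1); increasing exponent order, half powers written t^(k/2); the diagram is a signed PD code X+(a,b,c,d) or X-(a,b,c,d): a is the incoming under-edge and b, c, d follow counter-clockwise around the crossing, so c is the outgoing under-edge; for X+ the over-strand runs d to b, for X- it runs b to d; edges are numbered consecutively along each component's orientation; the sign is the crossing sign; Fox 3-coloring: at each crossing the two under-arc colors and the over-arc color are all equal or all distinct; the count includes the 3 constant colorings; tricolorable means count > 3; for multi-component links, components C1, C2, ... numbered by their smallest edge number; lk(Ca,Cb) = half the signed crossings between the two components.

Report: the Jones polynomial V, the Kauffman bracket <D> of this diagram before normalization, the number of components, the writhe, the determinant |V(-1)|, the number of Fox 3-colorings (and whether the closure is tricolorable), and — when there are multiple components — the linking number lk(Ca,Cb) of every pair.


V = -t^-6 + t^-5 - 2t^-4 + 3t^-3 - 2t^-2 + 3t^-1 - 1 + t - t^2
<D> = -A^-14 + A^-10 - A^-6 + 3A^-2 - 2A^2 + 3A^6 - 2A^10 + A^14 - A^18 (w = -2)
1 component over 14 crossings, w = -2
9 Fox colorings among 3^14, |V(-1)| = 15: tricolorable
why: det 15 = |V(-1)|; divisible by 3, so tricolorable


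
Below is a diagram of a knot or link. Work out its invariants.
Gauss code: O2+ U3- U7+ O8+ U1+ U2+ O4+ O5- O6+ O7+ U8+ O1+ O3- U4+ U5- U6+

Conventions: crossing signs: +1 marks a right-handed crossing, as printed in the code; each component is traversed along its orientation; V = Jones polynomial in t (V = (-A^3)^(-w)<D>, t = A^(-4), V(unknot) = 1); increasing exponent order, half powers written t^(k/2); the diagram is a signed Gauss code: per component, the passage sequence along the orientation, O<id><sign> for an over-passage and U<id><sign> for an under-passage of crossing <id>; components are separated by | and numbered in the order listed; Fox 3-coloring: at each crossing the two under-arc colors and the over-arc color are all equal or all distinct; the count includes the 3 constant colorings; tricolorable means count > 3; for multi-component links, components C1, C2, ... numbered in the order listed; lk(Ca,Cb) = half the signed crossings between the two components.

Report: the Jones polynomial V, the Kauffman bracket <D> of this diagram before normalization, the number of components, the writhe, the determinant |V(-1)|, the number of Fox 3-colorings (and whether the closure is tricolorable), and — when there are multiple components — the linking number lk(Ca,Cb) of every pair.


V(t) = t - t^2 + 2t^3 - t^4 + t^5 - t^6
bracket: -A^-12 + A^-8 - A^-4 + 2 - A^4 + A^8, w = +4
1 component, writhe +4, over 8 crossings
det 7, colorings 3 of 3^8 — not tricolorable
observation: the span of V is 5, forcing >= 5 crossings in any diagram


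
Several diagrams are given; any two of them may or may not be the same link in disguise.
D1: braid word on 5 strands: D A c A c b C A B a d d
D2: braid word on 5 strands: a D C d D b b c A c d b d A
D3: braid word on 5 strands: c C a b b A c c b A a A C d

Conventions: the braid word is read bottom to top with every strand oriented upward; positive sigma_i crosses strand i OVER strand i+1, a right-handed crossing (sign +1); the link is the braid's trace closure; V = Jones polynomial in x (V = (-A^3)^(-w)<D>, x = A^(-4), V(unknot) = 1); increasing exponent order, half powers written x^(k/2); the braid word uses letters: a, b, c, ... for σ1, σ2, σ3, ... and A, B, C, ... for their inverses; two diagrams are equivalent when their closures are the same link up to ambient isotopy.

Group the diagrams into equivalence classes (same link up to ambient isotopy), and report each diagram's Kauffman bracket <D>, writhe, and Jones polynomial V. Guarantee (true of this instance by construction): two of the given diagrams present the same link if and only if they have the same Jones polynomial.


classes: {D1} | {D2, D3}
V(D1) = x^-2 - x^-1 + 1 - x + x^2  [12 crossings, <D> = A^-8 - A^-4 + 1 - A^4 + A^8, w = 0]
D2 (bracket -A^-12 + A^-8 - A^-4 + 2 - A^4 + A^8; 14 crossings at w = +4): V = x - x^2 + 2x^3 - x^4 + x^5 - x^6
V(D3) = x - x^2 + 2x^3 - x^4 + x^5 - x^6  (w +4, c 14, <D> = -A^-12 + A^-8 - A^-4 + 2 - A^4 + A^8)
insight: comparing 3 Jones polynomials yields 2 groups


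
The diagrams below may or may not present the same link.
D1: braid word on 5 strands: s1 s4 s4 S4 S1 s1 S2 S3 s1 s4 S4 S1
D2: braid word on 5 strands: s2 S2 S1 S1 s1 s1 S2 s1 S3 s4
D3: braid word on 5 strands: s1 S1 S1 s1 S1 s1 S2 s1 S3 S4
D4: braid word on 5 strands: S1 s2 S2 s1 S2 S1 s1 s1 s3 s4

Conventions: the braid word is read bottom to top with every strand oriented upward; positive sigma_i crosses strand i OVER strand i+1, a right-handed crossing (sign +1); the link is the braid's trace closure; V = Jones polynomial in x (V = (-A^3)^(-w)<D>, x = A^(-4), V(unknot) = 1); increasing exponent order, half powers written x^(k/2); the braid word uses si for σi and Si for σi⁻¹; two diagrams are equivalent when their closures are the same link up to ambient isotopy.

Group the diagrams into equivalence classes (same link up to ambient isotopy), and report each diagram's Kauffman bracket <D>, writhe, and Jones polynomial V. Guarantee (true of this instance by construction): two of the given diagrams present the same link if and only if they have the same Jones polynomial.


equivalence classes: {D1, D2, D3, D4}
D1 (bracket 1; 12 crossings at w = 0): V = 1
V(D2) = 1  [10 crossings, <D> = 1, w = 0]
V(D3) = 1  (w -2, c 10, <D> = A^-6)
D4 (bracket A^6; 10 crossings at w = +2): V = 1
observation: all 4 diagrams share one V(x), hence one class


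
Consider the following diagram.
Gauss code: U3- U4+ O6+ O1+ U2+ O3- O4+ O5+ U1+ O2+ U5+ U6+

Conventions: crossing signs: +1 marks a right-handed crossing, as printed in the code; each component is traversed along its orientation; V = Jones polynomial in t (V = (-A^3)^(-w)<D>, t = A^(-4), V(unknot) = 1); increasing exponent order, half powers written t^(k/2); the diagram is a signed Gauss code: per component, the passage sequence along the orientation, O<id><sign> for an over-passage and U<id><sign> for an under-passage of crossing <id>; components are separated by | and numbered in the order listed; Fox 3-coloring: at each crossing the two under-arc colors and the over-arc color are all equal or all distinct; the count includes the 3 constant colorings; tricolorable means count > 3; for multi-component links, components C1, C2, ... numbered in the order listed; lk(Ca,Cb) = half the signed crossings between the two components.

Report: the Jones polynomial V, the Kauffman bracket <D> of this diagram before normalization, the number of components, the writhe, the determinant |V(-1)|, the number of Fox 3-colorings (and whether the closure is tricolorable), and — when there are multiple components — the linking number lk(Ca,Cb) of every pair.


V = t + t^3 - t^4
<D> = -A^-4 + 1 + A^8 (w = +4)
1 component over 6 crossings, w = +4
9 Fox colorings among 3^6, |V(-1)| = 3: tricolorable
why: the span of V is 3, forcing >= 3 crossings in any diagram


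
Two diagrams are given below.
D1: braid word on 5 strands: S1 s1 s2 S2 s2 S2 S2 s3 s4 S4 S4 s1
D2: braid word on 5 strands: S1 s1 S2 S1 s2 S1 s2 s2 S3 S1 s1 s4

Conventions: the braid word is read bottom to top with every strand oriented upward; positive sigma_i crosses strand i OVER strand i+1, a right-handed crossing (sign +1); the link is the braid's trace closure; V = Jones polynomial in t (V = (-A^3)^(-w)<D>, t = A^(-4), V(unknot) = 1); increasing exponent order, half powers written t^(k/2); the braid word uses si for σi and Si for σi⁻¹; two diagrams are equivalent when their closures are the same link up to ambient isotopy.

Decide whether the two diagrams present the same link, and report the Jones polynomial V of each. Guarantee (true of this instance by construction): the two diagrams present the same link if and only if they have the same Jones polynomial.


equivalent: no
V(D1) = 1  (w 0, c 12, <D> = 1)
D2 (bracket A^-8 - A^-4 + 1 - A^4 + A^8; 12 crossings at w = 0): V = t^-2 - t^-1 + 1 - t + t^2
why: 2 classes among 2 diagrams; unequal V(t) rules out equality


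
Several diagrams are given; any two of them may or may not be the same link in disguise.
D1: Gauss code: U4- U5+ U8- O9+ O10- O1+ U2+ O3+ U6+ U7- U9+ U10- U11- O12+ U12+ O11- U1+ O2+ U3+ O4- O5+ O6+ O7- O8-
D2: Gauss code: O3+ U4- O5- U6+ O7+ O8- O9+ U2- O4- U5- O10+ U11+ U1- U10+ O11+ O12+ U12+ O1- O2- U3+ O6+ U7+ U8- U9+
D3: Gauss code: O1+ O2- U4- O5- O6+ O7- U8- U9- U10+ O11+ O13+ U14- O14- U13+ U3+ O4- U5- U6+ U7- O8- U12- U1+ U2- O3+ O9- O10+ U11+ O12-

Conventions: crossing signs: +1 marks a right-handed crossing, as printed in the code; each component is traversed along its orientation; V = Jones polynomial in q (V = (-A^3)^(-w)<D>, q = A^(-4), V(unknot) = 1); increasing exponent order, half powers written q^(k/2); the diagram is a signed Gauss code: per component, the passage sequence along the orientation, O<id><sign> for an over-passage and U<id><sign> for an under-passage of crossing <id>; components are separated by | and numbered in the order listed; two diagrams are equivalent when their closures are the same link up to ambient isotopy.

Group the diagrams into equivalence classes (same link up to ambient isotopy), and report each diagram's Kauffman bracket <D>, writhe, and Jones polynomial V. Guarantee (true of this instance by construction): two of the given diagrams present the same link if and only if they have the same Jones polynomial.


classes: {D1} | {D2} | {D3}
V(D1) = q + q^3 - q^4  [12 crossings, <D> = -A^-10 + A^-6 + A^2, w = +2]
V(D2) = -q^-3 + 2q^-2 - 2q^-1 + 3 - 2q + 2q^2 - q^3  [12 crossings, <D> = -A^-6 + 2A^-2 - 2A^2 + 3A^6 - 2A^10 + 2A^14 - A^18, w = +2]
V(D3) = q^-5 - 2q^-4 + 2q^-3 - 2q^-2 + 2q^-1 - 1 + q  (w -2, c 14, <D> = A^-10 - A^-6 + 2A^-2 - 2A^2 + 2A^6 - 2A^10 + A^14)
insight: comparing 3 Jones polynomials yields 3 groups


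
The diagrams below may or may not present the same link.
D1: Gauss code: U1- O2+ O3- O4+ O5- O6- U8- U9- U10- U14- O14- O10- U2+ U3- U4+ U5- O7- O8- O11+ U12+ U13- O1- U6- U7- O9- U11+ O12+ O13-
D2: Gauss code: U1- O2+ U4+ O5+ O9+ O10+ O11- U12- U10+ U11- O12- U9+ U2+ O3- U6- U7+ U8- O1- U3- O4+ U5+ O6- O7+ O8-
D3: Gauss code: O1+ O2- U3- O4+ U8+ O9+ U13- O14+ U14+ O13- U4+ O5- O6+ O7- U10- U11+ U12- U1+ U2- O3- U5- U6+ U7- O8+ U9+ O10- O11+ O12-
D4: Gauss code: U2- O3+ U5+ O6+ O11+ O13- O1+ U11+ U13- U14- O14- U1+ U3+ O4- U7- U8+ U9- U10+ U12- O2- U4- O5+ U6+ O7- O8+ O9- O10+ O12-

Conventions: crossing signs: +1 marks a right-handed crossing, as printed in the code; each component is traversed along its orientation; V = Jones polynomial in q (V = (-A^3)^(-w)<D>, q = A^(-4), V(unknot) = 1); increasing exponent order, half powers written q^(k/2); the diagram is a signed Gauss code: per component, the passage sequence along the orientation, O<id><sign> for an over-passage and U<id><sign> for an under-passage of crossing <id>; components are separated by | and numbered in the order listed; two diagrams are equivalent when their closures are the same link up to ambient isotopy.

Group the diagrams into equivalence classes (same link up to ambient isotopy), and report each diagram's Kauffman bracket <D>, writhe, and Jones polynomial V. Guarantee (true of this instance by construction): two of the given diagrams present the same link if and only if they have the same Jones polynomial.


grouping into links: {D1} | {D2, D3, D4}
V(D1) = -q^-4 + q^-3 + q^-1  (w -6, c 14, <D> = A^-14 + A^-6 - A^-2)
D2 (bracket -A^-12 + 2A^-8 - 2A^-4 + 3 - 2A^4 + 2A^8 - A^12; 12 crossings at w = 0): V = -q^-3 + 2q^-2 - 2q^-1 + 3 - 2q + 2q^2 - q^3
D3 (bracket -A^-12 + 2A^-8 - 2A^-4 + 3 - 2A^4 + 2A^8 - A^12; 14 crossings at w = 0): V = -q^-3 + 2q^-2 - 2q^-1 + 3 - 2q + 2q^2 - q^3
D4 (bracket -A^-12 + 2A^-8 - 2A^-4 + 3 - 2A^4 + 2A^8 - A^12; 14 crossings at w = 0): V = -q^-3 + 2q^-2 - 2q^-1 + 3 - 2q + 2q^2 - q^3
key observation: 2 values of V(q) split the 4 diagrams
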